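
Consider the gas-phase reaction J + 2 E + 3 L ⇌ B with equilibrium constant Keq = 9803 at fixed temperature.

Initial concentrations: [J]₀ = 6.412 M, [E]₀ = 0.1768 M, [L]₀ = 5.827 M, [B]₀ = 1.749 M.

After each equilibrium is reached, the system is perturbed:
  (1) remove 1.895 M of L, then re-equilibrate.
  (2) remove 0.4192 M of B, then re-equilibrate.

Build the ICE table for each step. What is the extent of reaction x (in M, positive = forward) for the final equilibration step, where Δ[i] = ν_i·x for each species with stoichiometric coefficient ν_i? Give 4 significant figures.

x = 4.7039e-05 M

Q₀ = 0.04411 vs Keq = 9803 ⇒ Q<K, forward
Step 1:
                   J          E          L          B
  init         6.412     0.1768      5.827      1.749
  Δ         -0.08819    -0.1764    -0.2646    0.08819
  eq           6.324 4.1497e-04      5.562      1.837
  solve Keq expr → x = 0.08819; check Q = 9803
Then remove 1.895 M of L.
Step 2:
                   J          E          L          B
  init         6.324 4.1497e-04      3.667      1.837
  Δ       1.7997e-04 3.5993e-04 5.3990e-04 -1.7997e-04
  eq           6.324 7.7490e-04      3.668      1.837
  solve Keq expr → x = -1.7997e-04; check Q = 9803
Then remove 0.4192 M of B.
Step 3:
                   J          E          L          B
  init         6.324 7.7490e-04      3.668      1.418
  Δ       -4.7039e-05 -9.4079e-05 -1.4112e-04 4.7039e-05
  eq           6.324 6.8082e-04      3.668      1.418
  solve Keq expr → x = 4.7039e-05; check Q = 9803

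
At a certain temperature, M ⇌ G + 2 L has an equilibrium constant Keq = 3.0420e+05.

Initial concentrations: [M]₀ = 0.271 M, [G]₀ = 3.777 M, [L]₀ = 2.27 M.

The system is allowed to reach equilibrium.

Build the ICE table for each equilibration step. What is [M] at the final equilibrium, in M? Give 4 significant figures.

Q₀ = 71.82 vs Keq = 3.0420e+05 ⇒ Q<K, forward
Step 1:
                    M           G           L
  Initial       0.271       3.777        2.27
  Change      -0.2709      0.2709      0.5418
  Equil    1.0520e-04       4.048       2.812
  solve Keq expr → x = 0.2709; check Q = 3.0420e+05

[M]_eq = 1.0520e-04 M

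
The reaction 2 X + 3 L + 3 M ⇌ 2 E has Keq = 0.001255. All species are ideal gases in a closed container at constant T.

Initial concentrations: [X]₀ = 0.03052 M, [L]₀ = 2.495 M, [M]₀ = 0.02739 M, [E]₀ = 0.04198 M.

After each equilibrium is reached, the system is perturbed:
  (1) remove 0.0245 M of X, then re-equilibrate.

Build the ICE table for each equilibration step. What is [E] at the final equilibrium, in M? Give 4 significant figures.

[E]_eq = 1.8731e-04 M

Q₀ = 5928 vs Keq = 0.001255 ⇒ Q>K, reverse
Step 1:
                    X           L           M           E
  Initial     0.03052       2.495     0.02739     0.04198
  Change       0.0417     0.06255     0.06255     -0.0417
  Equil       0.07222       2.558     0.08994  2.8223e-04
  solve Keq expr → x = -0.02085; check Q = 0.001255
Then remove 0.0245 M of X.
Step 2:
                    X           L           M           E
  Initial     0.04772       2.558     0.08994  2.8223e-04
  Change   9.4917e-05  1.4238e-04  1.4238e-04 -9.4917e-05
  Equil       0.04781       2.558     0.09008  1.8731e-04
  solve Keq expr → x = -4.7459e-05; check Q = 0.001255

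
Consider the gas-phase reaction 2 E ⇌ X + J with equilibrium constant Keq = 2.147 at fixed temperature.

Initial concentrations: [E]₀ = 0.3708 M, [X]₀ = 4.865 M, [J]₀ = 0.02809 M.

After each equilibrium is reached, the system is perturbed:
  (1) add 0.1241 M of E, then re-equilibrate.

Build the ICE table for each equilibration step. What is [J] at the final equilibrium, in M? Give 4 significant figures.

Q₀ = 0.9939 vs Keq = 2.147 ⇒ Q<K, forward
Step 1:
                   E          X          J
  Initial     0.3708      4.865    0.02809
  Change    -0.04001       0.02       0.02
  Equil       0.3308      4.885    0.04809
  solve Keq expr → x = 0.02; check Q = 2.147
Then add 0.1241 M of E.
Step 2:
                   E          X          J
  Initial     0.4549      4.885    0.04809
  Change    -0.04837    0.02418    0.02418
  Equil       0.4065      4.909    0.07228
  solve Keq expr → x = 0.02418; check Q = 2.147

[J]_eq = 0.07228 M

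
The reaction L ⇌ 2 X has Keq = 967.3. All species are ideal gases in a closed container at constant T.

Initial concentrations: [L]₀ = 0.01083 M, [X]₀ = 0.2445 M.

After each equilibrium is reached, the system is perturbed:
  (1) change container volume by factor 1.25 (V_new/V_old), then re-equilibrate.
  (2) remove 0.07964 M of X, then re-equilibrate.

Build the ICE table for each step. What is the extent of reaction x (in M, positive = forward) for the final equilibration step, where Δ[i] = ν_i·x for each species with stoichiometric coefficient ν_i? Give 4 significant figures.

Q₀ = 5.52 vs Keq = 967.3 ⇒ Q<K, forward
Step 1:
                    L           X
  I           0.01083      0.2445
  C          -0.01076     0.02151
  E        7.3155e-05       0.266
  solve Keq expr → x = 0.01076; check Q = 967.3
Then change container volume by factor 1.25 (V_new/V_old).
Step 2:
                    L           X
  I        5.8524e-05      0.2128
  C       -1.1695e-05  2.3389e-05
  E        4.6830e-05      0.2128
  solve Keq expr → x = 1.1695e-05; check Q = 967.3
Then remove 0.07964 M of X.
Step 3:
                    L           X
  I        4.6830e-05      0.1332
  C       -2.8474e-05  5.6947e-05
  E        1.8356e-05      0.1333
  solve Keq expr → x = 2.8474e-05; check Q = 967.3

x = 2.8474e-05 M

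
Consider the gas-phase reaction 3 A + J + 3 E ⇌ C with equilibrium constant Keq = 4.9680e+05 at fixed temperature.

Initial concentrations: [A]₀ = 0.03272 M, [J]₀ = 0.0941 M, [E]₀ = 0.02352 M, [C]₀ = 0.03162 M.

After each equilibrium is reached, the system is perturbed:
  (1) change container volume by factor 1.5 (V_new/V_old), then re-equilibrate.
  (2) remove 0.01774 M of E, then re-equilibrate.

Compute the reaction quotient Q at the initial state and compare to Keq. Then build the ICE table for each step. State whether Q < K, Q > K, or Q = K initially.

Q₀ = 7.3726e+08; Q > K (proceeds reverse)

Q₀ = 7.3726e+08 vs Keq = 4.9680e+05 ⇒ Q>K, reverse
Step 1:
                   A          J          E          C
  Initial    0.03272     0.0941    0.02352    0.03162
  Change     0.05185    0.01728    0.05185   -0.01728
  Equil      0.08457     0.1114    0.07537    0.01434
  solve Keq expr → x = -0.01728; check Q = 4.9680e+05
Then change container volume by factor 1.5 (V_new/V_old).
Step 2:
                   A          J          E          C
  Initial    0.05638    0.07426    0.05025   0.009557
  Change     0.01581   0.005271    0.01581  -0.005271
  Equil      0.07219    0.07953    0.06606   0.004286
  solve Keq expr → x = -0.005271; check Q = 4.9680e+05
Then remove 0.01774 M of E.
Step 3:
                   A          J          E          C
  Initial    0.07219    0.07953    0.04832   0.004286
  Change    0.004682   0.001561   0.004682  -0.001561
  Equil      0.07688    0.08109      0.053   0.002725
  solve Keq expr → x = -0.001561; check Q = 4.9680e+05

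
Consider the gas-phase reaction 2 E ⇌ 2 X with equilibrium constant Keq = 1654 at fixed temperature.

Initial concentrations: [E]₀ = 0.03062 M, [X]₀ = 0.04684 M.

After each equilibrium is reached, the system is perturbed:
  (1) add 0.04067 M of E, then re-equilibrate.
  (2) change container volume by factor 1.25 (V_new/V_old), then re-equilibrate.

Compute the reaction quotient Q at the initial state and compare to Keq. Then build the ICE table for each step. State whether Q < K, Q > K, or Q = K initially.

Q₀ = 2.34; Q < K (proceeds forward)

Q₀ = 2.34 vs Keq = 1654 ⇒ Q<K, forward
Step 1:
                   E          X
  Initial    0.03062    0.04684
  Change    -0.02876    0.02876
  Equil     0.001859     0.0756
  solve Keq expr → x = 0.01438; check Q = 1654
Then add 0.04067 M of E.
Step 2:
                   E          X
  Initial    0.04253     0.0756
  Change    -0.03969    0.03969
  Equil     0.002835     0.1153
  solve Keq expr → x = 0.01985; check Q = 1654
Then change container volume by factor 1.25 (V_new/V_old).
Step 3:
                   E          X
  Initial   0.002268    0.09224
  Change           0          0
  Equil     0.002268    0.09224
  solve Keq expr → x = 0; check Q = 1654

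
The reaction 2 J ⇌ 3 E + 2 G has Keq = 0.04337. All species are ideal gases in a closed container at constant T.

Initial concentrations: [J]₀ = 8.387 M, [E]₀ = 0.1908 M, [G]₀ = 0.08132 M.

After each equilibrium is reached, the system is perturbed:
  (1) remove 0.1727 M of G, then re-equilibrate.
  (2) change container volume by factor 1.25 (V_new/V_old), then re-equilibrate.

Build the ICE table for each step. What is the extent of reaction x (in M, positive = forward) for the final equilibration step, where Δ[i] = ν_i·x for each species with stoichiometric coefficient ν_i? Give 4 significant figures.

Q₀ = 6.5301e-07 vs Keq = 0.04337 ⇒ Q<K, forward
Step 1:
                    J           E           G
  Initial       8.387      0.1908     0.08132
  Change      -0.8313       1.247      0.8313
  Equil         7.556       1.438      0.9127
  solve Keq expr → x = 0.4157; check Q = 0.04337
Then remove 0.1727 M of G.
Step 2:
                    J           E           G
  Initial       7.556       1.438        0.74
  Change     -0.07154      0.1073     0.07154
  Equil         7.484       1.545      0.8115
  solve Keq expr → x = 0.03577; check Q = 0.04337
Then change container volume by factor 1.25 (V_new/V_old).
Step 3:
                    J           E           G
  Initial       5.987       1.236      0.6492
  Change      -0.1009      0.1513      0.1009
  Equil         5.886       1.387      0.7501
  solve Keq expr → x = 0.05045; check Q = 0.04337

x = 0.05045 M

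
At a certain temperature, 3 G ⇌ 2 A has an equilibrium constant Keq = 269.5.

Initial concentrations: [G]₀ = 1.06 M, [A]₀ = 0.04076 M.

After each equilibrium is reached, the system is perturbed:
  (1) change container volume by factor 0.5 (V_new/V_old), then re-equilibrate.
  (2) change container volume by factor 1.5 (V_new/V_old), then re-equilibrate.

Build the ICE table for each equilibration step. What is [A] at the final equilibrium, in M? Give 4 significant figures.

Q₀ = 0.001395 vs Keq = 269.5 ⇒ Q<K, forward
Step 1:
                   G          A
  init          1.06    0.04076
  Δ          -0.9416     0.6278
  eq          0.1184     0.6685
  solve Keq expr → x = 0.3139; check Q = 269.5
Then change container volume by factor 0.5 (V_new/V_old).
Step 2:
                   G          A
  init        0.2367      1.337
  Δ         -0.04598    0.03065
  eq          0.1908      1.368
  solve Keq expr → x = 0.01533; check Q = 269.5
Then change container volume by factor 1.5 (V_new/V_old).
Step 3:
                   G          A
  init        0.1272     0.9118
  Δ          0.01718   -0.01145
  eq          0.1443     0.9003
  solve Keq expr → x = -0.005727; check Q = 269.5

[A]_eq = 0.9003 M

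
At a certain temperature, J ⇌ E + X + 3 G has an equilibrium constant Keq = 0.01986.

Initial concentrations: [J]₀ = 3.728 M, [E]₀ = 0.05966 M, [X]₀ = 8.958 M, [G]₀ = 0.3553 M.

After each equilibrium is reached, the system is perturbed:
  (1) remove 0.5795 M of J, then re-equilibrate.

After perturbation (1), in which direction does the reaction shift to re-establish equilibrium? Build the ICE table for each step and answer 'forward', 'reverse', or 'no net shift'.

Q₀ = 0.00643 vs Keq = 0.01986 ⇒ Q<K, forward
Step 1:
                  J         E         X         G
  Initial     3.728   0.05966     8.958    0.3553
  Change     -0.031     0.031     0.031     0.093
  Equil       3.697   0.09066     8.989    0.4483
  solve Keq expr → x = 0.031; check Q = 0.01986
Then remove 0.5795 M of J.
Step 2:
                  J         E         X         G
  Initial     3.118   0.09066     8.989    0.4483
  Change   0.005289 -0.005289 -0.005289  -0.01587
  Equil       3.123   0.08537     8.984    0.4324
  solve Keq expr → x = -0.005289; check Q = 0.01986

Direction: reverse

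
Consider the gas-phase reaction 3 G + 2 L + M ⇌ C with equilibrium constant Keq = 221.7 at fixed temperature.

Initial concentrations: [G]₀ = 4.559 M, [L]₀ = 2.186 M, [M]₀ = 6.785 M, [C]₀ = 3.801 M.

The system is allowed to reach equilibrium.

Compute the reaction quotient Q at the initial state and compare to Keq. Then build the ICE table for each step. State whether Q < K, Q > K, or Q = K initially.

Q₀ = 0.001237; Q < K (proceeds forward)

Q₀ = 0.001237 vs Keq = 221.7 ⇒ Q<K, forward
Step 1:
                   G          L          M          C
  I            4.559      2.186      6.785      3.801
  C           -3.219     -2.146     -1.073      1.073
  E             1.34       0.04      5.712      4.874
  solve Keq expr → x = 1.073; check Q = 221.7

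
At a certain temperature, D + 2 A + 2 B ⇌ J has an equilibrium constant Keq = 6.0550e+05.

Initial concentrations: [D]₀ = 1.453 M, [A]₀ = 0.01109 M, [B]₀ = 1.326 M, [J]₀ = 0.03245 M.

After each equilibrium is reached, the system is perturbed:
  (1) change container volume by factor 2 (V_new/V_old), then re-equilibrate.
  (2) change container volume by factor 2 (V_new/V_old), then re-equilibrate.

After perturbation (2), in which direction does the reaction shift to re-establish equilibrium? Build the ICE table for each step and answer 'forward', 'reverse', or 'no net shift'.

Direction: reverse

Q₀ = 103.3 vs Keq = 6.0550e+05 ⇒ Q<K, forward
Step 1:
                  D         A         B         J
  init        1.453   0.01109     1.326   0.03245
  Δ       -0.005466  -0.01093  -0.01093  0.005466
  eq          1.448 1.5816e-04     1.315   0.03792
  solve Keq expr → x = 0.005466; check Q = 6.0550e+05
Then change container volume by factor 2 (V_new/V_old).
Step 2:
                  D         A         B         J
  init       0.7238 7.9079e-05    0.6575   0.01896
  Δ       1.1806e-04 2.3611e-04 2.3611e-04 -1.1806e-04
  eq         0.7239 3.1519e-04    0.6578   0.01884
  solve Keq expr → x = -1.1806e-04; check Q = 6.0550e+05
Then change container volume by factor 2 (V_new/V_old).
Step 3:
                  D         A         B         J
  init       0.3619 1.5760e-04    0.3289   0.00942
  Δ       2.3195e-04 4.6390e-04 4.6390e-04 -2.3195e-04
  eq         0.3622 6.2150e-04    0.3293  0.009188
  solve Keq expr → x = -2.3195e-04; check Q = 6.0550e+05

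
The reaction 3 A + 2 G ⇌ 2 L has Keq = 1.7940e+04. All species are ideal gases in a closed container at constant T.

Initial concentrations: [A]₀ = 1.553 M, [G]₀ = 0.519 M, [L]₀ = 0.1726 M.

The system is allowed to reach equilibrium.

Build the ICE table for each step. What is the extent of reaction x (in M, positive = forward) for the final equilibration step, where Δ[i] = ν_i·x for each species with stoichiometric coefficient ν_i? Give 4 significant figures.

x = 0.2558 M

Q₀ = 0.02953 vs Keq = 1.7940e+04 ⇒ Q<K, forward
Step 1:
                  A         G         L
  Initial     1.553     0.519    0.1726
  Change    -0.7675   -0.5117    0.5117
  Equil      0.7855  0.007338    0.6843
  solve Keq expr → x = 0.2558; check Q = 1.7940e+04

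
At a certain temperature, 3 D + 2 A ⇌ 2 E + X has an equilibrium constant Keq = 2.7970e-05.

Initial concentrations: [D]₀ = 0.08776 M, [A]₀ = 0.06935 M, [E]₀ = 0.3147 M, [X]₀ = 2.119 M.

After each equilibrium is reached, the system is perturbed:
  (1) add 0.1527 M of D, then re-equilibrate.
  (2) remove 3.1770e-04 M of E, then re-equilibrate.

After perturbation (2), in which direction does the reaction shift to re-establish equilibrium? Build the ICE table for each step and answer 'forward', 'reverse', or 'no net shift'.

Q₀ = 6.4557e+04 vs Keq = 2.7970e-05 ⇒ Q>K, reverse
Step 1:
                    D           A           E           X
  init        0.08776     0.06935      0.3147       2.119
  Δ            0.4711      0.3141     -0.3141      -0.157
  eq           0.5589      0.3834  6.0494e-04       1.962
  solve Keq expr → x = -0.157; check Q = 2.7970e-05
Then add 0.1527 M of D.
Step 2:
                    D           A           E           X
  init         0.7116      0.3834  6.0494e-04       1.962
  Δ       -3.9420e-04 -2.6280e-04  2.6280e-04  1.3140e-04
  eq           0.7112      0.3832  8.6774e-04       1.962
  solve Keq expr → x = 1.3140e-04; check Q = 2.7970e-05
Then remove 3.1770e-04 M of E.
Step 3:
                    D           A           E           X
  init         0.7112      0.3832  5.5004e-04       1.962
  Δ       -4.7412e-04 -3.1608e-04  3.1608e-04  1.5804e-04
  eq           0.7107      0.3829  8.6612e-04       1.962
  solve Keq expr → x = 1.5804e-04; check Q = 2.7970e-05

Direction: forward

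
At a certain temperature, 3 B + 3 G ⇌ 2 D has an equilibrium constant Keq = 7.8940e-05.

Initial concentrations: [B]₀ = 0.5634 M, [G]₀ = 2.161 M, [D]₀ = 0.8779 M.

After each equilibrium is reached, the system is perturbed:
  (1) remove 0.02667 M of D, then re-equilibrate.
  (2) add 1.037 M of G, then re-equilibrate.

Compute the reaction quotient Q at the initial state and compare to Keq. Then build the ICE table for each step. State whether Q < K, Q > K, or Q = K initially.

Q₀ = 0.427 vs Keq = 7.8940e-05 ⇒ Q>K, reverse
Step 1:
                    B           G           D
  init         0.5634       2.161      0.8779
  Δ             1.139       1.139     -0.7595
  eq            1.703         3.3      0.1184
  solve Keq expr → x = -0.3798; check Q = 7.8940e-05
Then remove 0.02667 M of D.
Step 2:
                    B           G           D
  init          1.703         3.3     0.09169
  Δ          -0.03242    -0.03242     0.02162
  eq             1.67       3.268      0.1133
  solve Keq expr → x = 0.01081; check Q = 7.8940e-05
Then add 1.037 M of G.
Step 3:
                    B           G           D
  init           1.67       4.305      0.1133
  Δ           -0.0663     -0.0663      0.0442
  eq            1.604       4.239      0.1575
  solve Keq expr → x = 0.0221; check Q = 7.8940e-05

Q₀ = 0.427; Q > K (proceeds reverse)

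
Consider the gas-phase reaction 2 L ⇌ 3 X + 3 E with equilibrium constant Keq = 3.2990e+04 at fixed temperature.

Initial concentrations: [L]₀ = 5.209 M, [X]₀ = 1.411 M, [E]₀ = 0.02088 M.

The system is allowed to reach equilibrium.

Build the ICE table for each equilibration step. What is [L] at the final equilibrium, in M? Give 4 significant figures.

[L]_eq = 1.419 M

Q₀ = 9.4246e-07 vs Keq = 3.2990e+04 ⇒ Q<K, forward
Step 1:
                    L           X           E
  init          5.209       1.411     0.02088
  Δ             -3.79       5.685       5.685
  eq            1.419       7.096       5.706
  solve Keq expr → x = 1.895; check Q = 3.2990e+04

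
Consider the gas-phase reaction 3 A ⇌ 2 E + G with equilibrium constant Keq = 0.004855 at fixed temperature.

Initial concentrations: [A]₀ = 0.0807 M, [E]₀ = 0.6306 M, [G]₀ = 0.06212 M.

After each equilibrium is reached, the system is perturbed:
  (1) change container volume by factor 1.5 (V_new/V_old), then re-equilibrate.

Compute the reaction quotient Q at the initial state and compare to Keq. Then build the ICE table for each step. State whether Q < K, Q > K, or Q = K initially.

Q₀ = 47 vs Keq = 0.004855 ⇒ Q>K, reverse
Step 1:
                   A          E          G
  Initial     0.0807     0.6306    0.06212
  Change      0.1853    -0.1235   -0.06176
  Equil        0.266     0.5071 3.5536e-04
  solve Keq expr → x = -0.06176; check Q = 0.004855
Then change container volume by factor 1.5 (V_new/V_old).
Step 2:
                   A          E          G
  Initial     0.1773      0.338 2.3691e-04
  Change           0          0          0
  Equil       0.1773      0.338 2.3691e-04
  solve Keq expr → x = 0; check Q = 0.004855

Q₀ = 47; Q > K (proceeds reverse)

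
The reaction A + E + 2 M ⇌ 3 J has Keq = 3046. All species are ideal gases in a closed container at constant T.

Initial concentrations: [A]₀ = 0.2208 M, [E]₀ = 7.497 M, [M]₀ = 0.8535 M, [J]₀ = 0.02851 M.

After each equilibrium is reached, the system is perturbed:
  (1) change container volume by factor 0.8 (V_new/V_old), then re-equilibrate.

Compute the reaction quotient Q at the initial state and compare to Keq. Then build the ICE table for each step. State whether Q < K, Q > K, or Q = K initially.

Q₀ = 1.9218e-05; Q < K (proceeds forward)

Q₀ = 1.9218e-05 vs Keq = 3046 ⇒ Q<K, forward
Step 1:
                    A           E           M           J
  init         0.2208       7.497      0.8535     0.02851
  Δ           -0.2207     -0.2207     -0.4414      0.6621
  eq       8.7534e-05       7.276      0.4121      0.6906
  solve Keq expr → x = 0.2207; check Q = 3046
Then change container volume by factor 0.8 (V_new/V_old).
Step 2:
                    A           E           M           J
  init     1.0942e-04       9.095      0.5151      0.8633
  Δ       -2.1848e-05 -2.1848e-05 -4.3697e-05  6.5545e-05
  eq       8.7569e-05       9.095      0.5151      0.8634
  solve Keq expr → x = 2.1848e-05; check Q = 3046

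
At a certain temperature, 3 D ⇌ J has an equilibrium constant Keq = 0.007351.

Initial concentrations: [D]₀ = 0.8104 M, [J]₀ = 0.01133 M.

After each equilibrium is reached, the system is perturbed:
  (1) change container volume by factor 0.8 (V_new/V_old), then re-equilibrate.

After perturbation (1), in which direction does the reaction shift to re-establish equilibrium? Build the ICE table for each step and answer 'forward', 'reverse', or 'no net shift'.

Q₀ = 0.02129 vs Keq = 0.007351 ⇒ Q>K, reverse
Step 1:
                  D         J
  Initial    0.8104   0.01133
  Change     0.0213 -0.007101
  Equil      0.8317  0.004229
  solve Keq expr → x = -0.007101; check Q = 0.007351
Then change container volume by factor 0.8 (V_new/V_old).
Step 2:
                  D         J
  Initial      1.04  0.005286
  Change   -0.00833  0.002777
  Equil       1.031  0.008063
  solve Keq expr → x = 0.002777; check Q = 0.007351

Direction: forward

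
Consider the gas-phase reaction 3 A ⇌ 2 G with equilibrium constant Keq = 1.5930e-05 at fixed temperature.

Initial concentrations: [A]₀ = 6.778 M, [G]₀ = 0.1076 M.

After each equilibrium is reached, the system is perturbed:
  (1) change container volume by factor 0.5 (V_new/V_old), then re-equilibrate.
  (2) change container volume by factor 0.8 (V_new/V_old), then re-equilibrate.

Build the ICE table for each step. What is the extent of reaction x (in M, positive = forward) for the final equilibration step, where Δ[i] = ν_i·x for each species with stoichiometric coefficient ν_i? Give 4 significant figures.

x = 0.01421 M

Q₀ = 3.7181e-05 vs Keq = 1.5930e-05 ⇒ Q>K, reverse
Step 1:
                    A           G
  init          6.778      0.1076
  Δ           0.05448    -0.03632
  eq            6.832     0.07128
  solve Keq expr → x = -0.01816; check Q = 1.5930e-05
Then change container volume by factor 0.5 (V_new/V_old).
Step 2:
                    A           G
  init          13.66      0.1426
  Δ          -0.08574     0.05716
  eq            13.58      0.1997
  solve Keq expr → x = 0.02858; check Q = 1.5930e-05
Then change container volume by factor 0.8 (V_new/V_old).
Step 3:
                    A           G
  init          16.97      0.2496
  Δ          -0.04262     0.02842
  eq            16.93      0.2781
  solve Keq expr → x = 0.01421; check Q = 1.5930e-05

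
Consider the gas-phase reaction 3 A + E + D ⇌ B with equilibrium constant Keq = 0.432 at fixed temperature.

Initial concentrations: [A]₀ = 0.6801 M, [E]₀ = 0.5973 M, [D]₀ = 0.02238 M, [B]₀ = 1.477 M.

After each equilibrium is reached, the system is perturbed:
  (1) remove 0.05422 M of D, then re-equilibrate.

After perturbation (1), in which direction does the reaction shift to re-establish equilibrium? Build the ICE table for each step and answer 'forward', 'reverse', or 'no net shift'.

Direction: reverse

Q₀ = 351.2 vs Keq = 0.432 ⇒ Q>K, reverse
Step 1:
                  A         E         D         B
  I          0.6801    0.5973   0.02238     1.477
  C           1.162    0.3874    0.3874   -0.3874
  E           1.842    0.9847    0.4097      1.09
  solve Keq expr → x = -0.3874; check Q = 0.432
Then remove 0.05422 M of D.
Step 2:
                  A         E         D         B
  I           1.842    0.9847    0.3555      1.09
  C         0.04476   0.01492   0.01492  -0.01492
  E           1.887    0.9996    0.3704     1.075
  solve Keq expr → x = -0.01492; check Q = 0.432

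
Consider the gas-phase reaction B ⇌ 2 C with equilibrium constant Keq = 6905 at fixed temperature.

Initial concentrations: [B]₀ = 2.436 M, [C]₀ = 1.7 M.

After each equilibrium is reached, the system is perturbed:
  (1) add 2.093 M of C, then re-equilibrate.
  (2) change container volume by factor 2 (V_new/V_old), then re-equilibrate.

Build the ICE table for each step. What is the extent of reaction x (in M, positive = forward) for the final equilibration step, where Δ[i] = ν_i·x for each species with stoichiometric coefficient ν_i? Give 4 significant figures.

x = 0.002698 M

Q₀ = 1.186 vs Keq = 6905 ⇒ Q<K, forward
Step 1:
                  B         C
  init        2.436       1.7
  Δ           -2.43      4.86
  eq       0.006231      6.56
  solve Keq expr → x = 2.43; check Q = 6905
Then add 2.093 M of C.
Step 2:
                  B         C
  init     0.006231     8.653
  Δ        0.004588 -0.009176
  eq        0.01082     8.643
  solve Keq expr → x = -0.004588; check Q = 6905
Then change container volume by factor 2 (V_new/V_old).
Step 3:
                  B         C
  init      0.00541     4.322
  Δ       -0.002698  0.005396
  eq       0.002712     4.327
  solve Keq expr → x = 0.002698; check Q = 6905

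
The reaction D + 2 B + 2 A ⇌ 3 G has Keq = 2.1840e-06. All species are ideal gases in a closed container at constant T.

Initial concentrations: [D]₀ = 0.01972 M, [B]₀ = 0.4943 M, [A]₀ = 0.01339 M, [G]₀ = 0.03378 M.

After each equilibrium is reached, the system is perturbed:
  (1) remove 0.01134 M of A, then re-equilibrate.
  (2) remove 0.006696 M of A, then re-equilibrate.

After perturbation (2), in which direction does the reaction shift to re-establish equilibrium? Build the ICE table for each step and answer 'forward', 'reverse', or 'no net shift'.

Direction: reverse

Q₀ = 44.62 vs Keq = 2.1840e-06 ⇒ Q>K, reverse
Step 1:
                    D           B           A           G
  Initial     0.01972      0.4943     0.01339     0.03378
  Change      0.01117     0.02233     0.02233     -0.0335
  Equil       0.03089      0.5166     0.03572  2.8427e-04
  solve Keq expr → x = -0.01117; check Q = 2.1840e-06
Then remove 0.01134 M of A.
Step 2:
                    D           B           A           G
  Initial     0.03089      0.5166     0.02438  2.8427e-04
  Change   2.1195e-05  4.2390e-05  4.2390e-05 -6.3585e-05
  Equil       0.03091      0.5167     0.02442  2.2069e-04
  solve Keq expr → x = -2.1195e-05; check Q = 2.1840e-06
Then remove 0.006696 M of A.
Step 3:
                    D           B           A           G
  Initial     0.03091      0.5167     0.01773  2.2069e-04
  Change   1.4076e-05  2.8151e-05  2.8151e-05 -4.2227e-05
  Equil       0.03092      0.5167     0.01776  1.7846e-04
  solve Keq expr → x = -1.4076e-05; check Q = 2.1840e-06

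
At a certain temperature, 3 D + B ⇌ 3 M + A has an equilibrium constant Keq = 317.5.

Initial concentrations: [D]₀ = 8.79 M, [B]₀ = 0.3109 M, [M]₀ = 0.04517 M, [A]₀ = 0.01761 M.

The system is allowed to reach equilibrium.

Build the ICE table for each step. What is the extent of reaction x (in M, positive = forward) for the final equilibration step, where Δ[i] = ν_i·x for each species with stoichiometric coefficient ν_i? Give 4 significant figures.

x = 0.3109 M

Q₀ = 7.6864e-09 vs Keq = 317.5 ⇒ Q<K, forward
Step 1:
                    D           B           M           A
  Initial        8.79      0.3109     0.04517     0.01761
  Change      -0.9327     -0.3109      0.9327      0.3109
  Equil         7.857  1.9944e-06      0.9779      0.3285
  solve Keq expr → x = 0.3109; check Q = 317.5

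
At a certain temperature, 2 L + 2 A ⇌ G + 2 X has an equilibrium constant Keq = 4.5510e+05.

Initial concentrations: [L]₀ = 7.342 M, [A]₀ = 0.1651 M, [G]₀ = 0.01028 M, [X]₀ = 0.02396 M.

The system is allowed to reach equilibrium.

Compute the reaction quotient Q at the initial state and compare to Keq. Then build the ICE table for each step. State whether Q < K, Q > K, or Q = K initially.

Q₀ = 4.0165e-06 vs Keq = 4.5510e+05 ⇒ Q<K, forward
Step 1:
                   L          A          G          X
  init         7.342     0.1651    0.01028    0.02396
  Δ          -0.1651    -0.1651    0.08254     0.1651
  eq           7.177 1.1896e-05    0.09282      0.189
  solve Keq expr → x = 0.08254; check Q = 4.5510e+05

Q₀ = 4.0165e-06; Q < K (proceeds forward)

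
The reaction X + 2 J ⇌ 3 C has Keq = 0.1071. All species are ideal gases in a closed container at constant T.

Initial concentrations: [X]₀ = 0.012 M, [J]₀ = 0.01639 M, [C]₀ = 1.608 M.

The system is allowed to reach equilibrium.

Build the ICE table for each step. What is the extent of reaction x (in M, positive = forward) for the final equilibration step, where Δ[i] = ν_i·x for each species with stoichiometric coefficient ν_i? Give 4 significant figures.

x = -0.4265 M

Q₀ = 1.2898e+06 vs Keq = 0.1071 ⇒ Q>K, reverse
Step 1:
                   X          J          C
  Initial      0.012    0.01639      1.608
  Change      0.4265     0.8529     -1.279
  Equil       0.4385     0.8693     0.3286
  solve Keq expr → x = -0.4265; check Q = 0.1071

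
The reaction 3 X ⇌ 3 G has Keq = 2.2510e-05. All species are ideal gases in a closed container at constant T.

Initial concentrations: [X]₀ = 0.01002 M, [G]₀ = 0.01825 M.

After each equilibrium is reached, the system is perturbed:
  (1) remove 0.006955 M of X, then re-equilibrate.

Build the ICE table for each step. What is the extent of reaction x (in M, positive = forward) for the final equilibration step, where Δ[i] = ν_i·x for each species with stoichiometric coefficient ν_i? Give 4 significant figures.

x = -6.3661e-05 M

Q₀ = 6.042 vs Keq = 2.2510e-05 ⇒ Q>K, reverse
Step 1:
                  X         G
  I         0.01002   0.01825
  C         0.01747  -0.01747
  E         0.02749 7.7629e-04
  solve Keq expr → x = -0.005825; check Q = 2.2510e-05
Then remove 0.006955 M of X.
Step 2:
                  X         G
  I         0.02054 7.7629e-04
  C       1.9098e-04 -1.9098e-04
  E         0.02073 5.8531e-04
  solve Keq expr → x = -6.3661e-05; check Q = 2.2510e-05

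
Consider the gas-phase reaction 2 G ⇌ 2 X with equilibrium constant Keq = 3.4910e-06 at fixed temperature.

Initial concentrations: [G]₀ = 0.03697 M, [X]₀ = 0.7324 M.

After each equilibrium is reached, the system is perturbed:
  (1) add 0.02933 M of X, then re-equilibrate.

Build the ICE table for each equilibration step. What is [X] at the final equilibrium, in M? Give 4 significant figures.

[X]_eq = 0.00149 M

Q₀ = 392.5 vs Keq = 3.4910e-06 ⇒ Q>K, reverse
Step 1:
                  G         X
  I         0.03697    0.7324
  C           0.731    -0.731
  E          0.7679  0.001435
  solve Keq expr → x = -0.3655; check Q = 3.4910e-06
Then add 0.02933 M of X.
Step 2:
                  G         X
  I          0.7679   0.03076
  C         0.02928  -0.02928
  E          0.7972   0.00149
  solve Keq expr → x = -0.01464; check Q = 3.4910e-06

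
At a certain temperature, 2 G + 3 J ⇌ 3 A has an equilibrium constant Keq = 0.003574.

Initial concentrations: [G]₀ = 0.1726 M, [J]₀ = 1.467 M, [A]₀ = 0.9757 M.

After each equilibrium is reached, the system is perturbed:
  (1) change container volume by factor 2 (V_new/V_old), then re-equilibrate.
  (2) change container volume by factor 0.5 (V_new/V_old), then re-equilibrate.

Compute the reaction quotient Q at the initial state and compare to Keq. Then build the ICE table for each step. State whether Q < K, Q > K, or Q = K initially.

Q₀ = 9.876 vs Keq = 0.003574 ⇒ Q>K, reverse
Step 1:
                    G           J           A
  init         0.1726       1.467      0.9757
  Δ            0.4821      0.7232     -0.7232
  eq           0.6547        2.19      0.2525
  solve Keq expr → x = -0.2411; check Q = 0.003574
Then change container volume by factor 2 (V_new/V_old).
Step 2:
                    G           J           A
  init         0.3274       1.095      0.1262
  Δ           0.02633     0.03949    -0.03949
  eq           0.3537       1.135     0.08676
  solve Keq expr → x = -0.01316; check Q = 0.003574
Then change container volume by factor 0.5 (V_new/V_old).
Step 3:
                    G           J           A
  init         0.7074       2.269      0.1735
  Δ          -0.05265    -0.07898     0.07898
  eq           0.6547        2.19      0.2525
  solve Keq expr → x = 0.02633; check Q = 0.003574

Q₀ = 9.876; Q > K (proceeds reverse)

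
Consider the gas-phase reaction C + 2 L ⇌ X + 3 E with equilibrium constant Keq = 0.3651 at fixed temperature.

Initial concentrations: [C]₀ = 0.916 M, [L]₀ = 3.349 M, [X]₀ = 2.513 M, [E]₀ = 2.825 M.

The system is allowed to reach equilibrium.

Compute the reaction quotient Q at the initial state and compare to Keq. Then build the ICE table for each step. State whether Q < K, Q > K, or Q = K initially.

Q₀ = 5.515 vs Keq = 0.3651 ⇒ Q>K, reverse
Step 1:
                    C           L           X           E
  I             0.916       3.349       2.513       2.825
  C            0.4118      0.8236     -0.4118      -1.235
  E             1.328       4.173       2.101        1.59
  solve Keq expr → x = -0.4118; check Q = 0.3651

Q₀ = 5.515; Q > K (proceeds reverse)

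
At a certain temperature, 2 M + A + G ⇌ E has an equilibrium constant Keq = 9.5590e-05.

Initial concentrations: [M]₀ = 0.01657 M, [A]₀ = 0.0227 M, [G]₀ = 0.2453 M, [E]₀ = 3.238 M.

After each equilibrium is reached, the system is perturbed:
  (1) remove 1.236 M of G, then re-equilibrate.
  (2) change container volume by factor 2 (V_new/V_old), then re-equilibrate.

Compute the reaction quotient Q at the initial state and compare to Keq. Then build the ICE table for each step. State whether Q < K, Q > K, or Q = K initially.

Q₀ = 2.1179e+06 vs Keq = 9.5590e-05 ⇒ Q>K, reverse
Step 1:
                    M           A           G           E
  init        0.01657      0.0227      0.2453       3.238
  Δ             6.389       3.195       3.195      -3.195
  eq            6.406       3.217        3.44     0.04341
  solve Keq expr → x = -3.195; check Q = 9.5590e-05
Then remove 1.236 M of G.
Step 2:
                    M           A           G           E
  init          6.406       3.217       2.204     0.04341
  Δ           0.03003     0.01501     0.01501    -0.01501
  eq            6.436       3.232       2.219      0.0284
  solve Keq expr → x = -0.01501; check Q = 9.5590e-05
Then change container volume by factor 2 (V_new/V_old).
Step 3:
                    M           A           G           E
  init          3.218       1.616       1.109      0.0142
  Δ           0.02472     0.01236     0.01236    -0.01236
  eq            3.243       1.629       1.122    0.001836
  solve Keq expr → x = -0.01236; check Q = 9.5590e-05

Q₀ = 2.1179e+06; Q > K (proceeds reverse)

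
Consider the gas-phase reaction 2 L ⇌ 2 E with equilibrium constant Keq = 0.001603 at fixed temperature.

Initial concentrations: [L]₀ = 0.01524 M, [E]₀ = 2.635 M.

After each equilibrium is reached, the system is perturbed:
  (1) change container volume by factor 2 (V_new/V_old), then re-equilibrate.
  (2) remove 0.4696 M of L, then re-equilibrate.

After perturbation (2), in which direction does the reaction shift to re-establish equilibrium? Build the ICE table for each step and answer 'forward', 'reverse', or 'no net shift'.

Q₀ = 2.9895e+04 vs Keq = 0.001603 ⇒ Q>K, reverse
Step 1:
                  L         E
  init      0.01524     2.635
  Δ           2.533    -2.533
  eq          2.548     0.102
  solve Keq expr → x = -1.266; check Q = 0.001603
Then change container volume by factor 2 (V_new/V_old).
Step 2:
                  L         E
  init        1.274   0.05101
  Δ               0         0
  eq          1.274   0.05101
  solve Keq expr → x = 0; check Q = 0.001603
Then remove 0.4696 M of L.
Step 3:
                  L         E
  init       0.8045   0.05101
  Δ         0.01808  -0.01808
  eq         0.8226   0.03293
  solve Keq expr → x = -0.009039; check Q = 0.001603

Direction: reverse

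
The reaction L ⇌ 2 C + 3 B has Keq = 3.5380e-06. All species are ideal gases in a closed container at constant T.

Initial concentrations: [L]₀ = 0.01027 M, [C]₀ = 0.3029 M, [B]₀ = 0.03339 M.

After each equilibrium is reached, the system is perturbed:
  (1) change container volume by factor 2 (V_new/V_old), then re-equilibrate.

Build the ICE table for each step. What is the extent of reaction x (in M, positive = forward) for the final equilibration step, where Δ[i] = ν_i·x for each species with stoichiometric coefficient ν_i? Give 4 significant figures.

x = 0.001974 M

Q₀ = 3.3257e-04 vs Keq = 3.5380e-06 ⇒ Q>K, reverse
Step 1:
                  L         C         B
  I         0.01027    0.3029   0.03339
  C        0.008051   -0.0161  -0.02415
  E         0.01832    0.2868  0.009237
  solve Keq expr → x = -0.008051; check Q = 3.5380e-06
Then change container volume by factor 2 (V_new/V_old).
Step 2:
                  L         C         B
  I        0.009161    0.1434  0.004618
  C       -0.001974  0.003948  0.005922
  E        0.007186    0.1473   0.01054
  solve Keq expr → x = 0.001974; check Q = 3.5380e-06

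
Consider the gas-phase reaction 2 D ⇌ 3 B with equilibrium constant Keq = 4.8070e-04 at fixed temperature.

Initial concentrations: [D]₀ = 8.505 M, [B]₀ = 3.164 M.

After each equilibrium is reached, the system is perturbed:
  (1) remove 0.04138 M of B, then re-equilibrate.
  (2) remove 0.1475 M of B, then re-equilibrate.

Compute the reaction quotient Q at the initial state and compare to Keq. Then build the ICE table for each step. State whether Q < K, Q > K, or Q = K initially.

Q₀ = 0.4379; Q > K (proceeds reverse)

Q₀ = 0.4379 vs Keq = 4.8070e-04 ⇒ Q>K, reverse
Step 1:
                  D         B
  I           8.505     3.164
  C           1.861    -2.792
  E           10.37    0.3724
  solve Keq expr → x = -0.9305; check Q = 4.8070e-04
Then remove 0.04138 M of B.
Step 2:
                  D         B
  I           10.37     0.331
  C        -0.02715   0.04073
  E           10.34    0.3718
  solve Keq expr → x = 0.01358; check Q = 4.8070e-04
Then remove 0.1475 M of B.
Step 3:
                  D         B
  I           10.34    0.2243
  C        -0.09678    0.1452
  E           10.24    0.3694
  solve Keq expr → x = 0.04839; check Q = 4.8070e-04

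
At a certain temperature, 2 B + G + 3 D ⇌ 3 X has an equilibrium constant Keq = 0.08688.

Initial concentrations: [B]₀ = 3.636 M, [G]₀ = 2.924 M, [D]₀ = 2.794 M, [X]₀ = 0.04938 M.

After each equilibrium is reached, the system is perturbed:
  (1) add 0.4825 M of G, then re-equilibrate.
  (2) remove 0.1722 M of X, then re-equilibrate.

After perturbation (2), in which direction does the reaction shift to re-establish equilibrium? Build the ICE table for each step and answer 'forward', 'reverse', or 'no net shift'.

Direction: forward

Q₀ = 1.4281e-07 vs Keq = 0.08688 ⇒ Q<K, forward
Step 1:
                   B          G          D          X
  I            3.636      2.924      2.794    0.04938
  C          -0.9782    -0.4891     -1.467      1.467
  E            2.658      2.435      1.327      1.517
  solve Keq expr → x = 0.4891; check Q = 0.08688
Then add 0.4825 M of G.
Step 2:
                   B          G          D          X
  I            2.658      2.917      1.327      1.517
  C         -0.02477   -0.01238   -0.03715    0.03715
  E            2.633      2.905       1.29      1.554
  solve Keq expr → x = 0.01238; check Q = 0.08688
Then remove 0.1722 M of X.
Step 3:
                   B          G          D          X
  I            2.633      2.905       1.29      1.382
  C         -0.04574   -0.02287   -0.06861    0.06861
  E            2.587      2.882      1.221       1.45
  solve Keq expr → x = 0.02287; check Q = 0.08688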